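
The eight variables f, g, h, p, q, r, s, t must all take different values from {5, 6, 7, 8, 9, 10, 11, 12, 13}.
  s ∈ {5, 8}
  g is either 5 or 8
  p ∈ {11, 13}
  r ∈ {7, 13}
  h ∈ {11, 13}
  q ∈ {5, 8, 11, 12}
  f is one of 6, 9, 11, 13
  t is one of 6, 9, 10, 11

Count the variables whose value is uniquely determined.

2

The 2 variables g and s are confined to {5, 8}, which locks those values in; drop them from q.
The 2 variables h and p are confined to {11, 13}, which locks those values in; drop them from f, q, r, t.
q must be 12 (only option left).
r must be 7 (only option left).
Determined: q=12, r=7. The other variables each still have more than one consistent value. That makes 2.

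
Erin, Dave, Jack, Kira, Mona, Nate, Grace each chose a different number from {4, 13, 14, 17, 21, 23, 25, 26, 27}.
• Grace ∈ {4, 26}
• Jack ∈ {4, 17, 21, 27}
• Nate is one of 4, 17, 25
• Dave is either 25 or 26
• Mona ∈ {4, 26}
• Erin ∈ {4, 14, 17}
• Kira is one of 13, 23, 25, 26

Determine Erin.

Mona and Grace between them cover only {4, 26} — a naked pair. Remove those values from Erin, Dave, Jack, Kira, Nate.
Dave's domain is down to {25}, so Dave = 25. Eliminate 25 elsewhere: Kira, Nate.
That leaves Nate = 17. So Erin, Jack can't be 17.
So Erin = 14.

14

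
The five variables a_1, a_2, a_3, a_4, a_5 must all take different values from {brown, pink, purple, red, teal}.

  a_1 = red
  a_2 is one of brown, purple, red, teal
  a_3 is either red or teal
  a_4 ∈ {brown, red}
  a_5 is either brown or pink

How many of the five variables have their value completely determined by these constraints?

5

a_1's domain is down to {red}, so a_1 = red. Eliminate red elsewhere: a_2, a_3, a_4.
a_3's domain is down to {teal}, so a_3 = teal. So a_2 can't be teal.
a_4 has just one choice, so a_4 = brown. So a_2, a_5 can't be brown.
a_5 must be pink (only option left).
a_2 must be purple (only option left).
Every variable is fixed: a_1=red, a_2=purple, a_3=teal, a_4=brown, a_5=pink. That makes 5.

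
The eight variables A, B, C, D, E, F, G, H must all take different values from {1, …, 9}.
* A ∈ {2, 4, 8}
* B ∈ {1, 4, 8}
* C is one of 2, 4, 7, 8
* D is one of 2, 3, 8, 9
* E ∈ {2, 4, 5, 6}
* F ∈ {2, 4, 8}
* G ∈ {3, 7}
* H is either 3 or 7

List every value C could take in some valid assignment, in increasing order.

2, 4, 8

G and H share exactly the 2 values {3, 7}; by pigeonhole those values go to them, so strike 3, 7 from C, D.
A, C, F share exactly the 3 values {2, 4, 8}; by pigeonhole those values go to them, so strike 2, 4, 8 from B, D, E.
B has just one choice, so B = 1.
D's domain is down to {9}, so D = 9.
No further eliminations apply; C can still be any of 2, 4, 8.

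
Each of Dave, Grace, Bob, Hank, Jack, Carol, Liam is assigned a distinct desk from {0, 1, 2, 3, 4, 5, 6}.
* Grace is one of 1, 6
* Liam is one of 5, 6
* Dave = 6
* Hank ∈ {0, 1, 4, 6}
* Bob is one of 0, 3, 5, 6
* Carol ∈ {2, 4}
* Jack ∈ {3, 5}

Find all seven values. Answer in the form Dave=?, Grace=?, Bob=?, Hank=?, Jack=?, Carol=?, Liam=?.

Dave=6, Grace=1, Bob=0, Hank=4, Jack=3, Carol=2, Liam=5

Dave has just one choice, so Dave = 6. Strike 6 from Grace, Bob, Hank, Liam.
Grace has just one choice, so Grace = 1. Remove 1 from Hank.
Liam has just one choice, so Liam = 5. Strike 5 from Bob, Jack.
Jack must be 3 (only option left). Eliminate 3 elsewhere: Bob.
Bob's domain is down to {0}, so Bob = 0. Eliminate 0 elsewhere: Hank.
Hank's domain is down to {4}, so Hank = 4. So Carol can't be 4.
Carol must be 2 (only option left).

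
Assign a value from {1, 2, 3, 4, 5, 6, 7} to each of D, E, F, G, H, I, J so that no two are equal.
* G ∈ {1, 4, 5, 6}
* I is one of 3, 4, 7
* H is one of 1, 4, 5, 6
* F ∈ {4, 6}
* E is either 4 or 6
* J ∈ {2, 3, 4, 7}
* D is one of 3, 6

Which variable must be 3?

The 7 variables draw from only 7 values {1, 2, 3, 4, 5, 6, 7}, so each is used; only J can be 2, hence J = 2.
The 6 still-open variables draw from only 6 values {1, 3, 4, 5, 6, 7}, so each is used; only I can be 7, hence I = 7.
Among the 5 still-open variables, 3 fits only D (and all 5 values in {1, 3, 4, 5, 6} must be used), so D = 3.

D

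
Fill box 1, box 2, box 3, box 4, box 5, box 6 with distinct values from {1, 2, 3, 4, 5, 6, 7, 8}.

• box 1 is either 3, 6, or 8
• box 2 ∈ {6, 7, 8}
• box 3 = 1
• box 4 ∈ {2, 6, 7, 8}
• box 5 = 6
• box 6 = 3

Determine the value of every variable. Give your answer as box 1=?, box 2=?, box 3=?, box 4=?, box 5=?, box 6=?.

box 1=8, box 2=7, box 3=1, box 4=2, box 5=6, box 6=3

box 3 must be 1 (only option left).
That leaves box 5 = 6. Strike 6 from box 1, box 2, box 4.
box 6 has just one choice, so box 6 = 3. Strike 3 from box 1.
box 1 has just one choice, so box 1 = 8. So box 2, box 4 can't be 8.
That leaves box 2 = 7. Eliminate 7 elsewhere: box 4.
That leaves box 4 = 2.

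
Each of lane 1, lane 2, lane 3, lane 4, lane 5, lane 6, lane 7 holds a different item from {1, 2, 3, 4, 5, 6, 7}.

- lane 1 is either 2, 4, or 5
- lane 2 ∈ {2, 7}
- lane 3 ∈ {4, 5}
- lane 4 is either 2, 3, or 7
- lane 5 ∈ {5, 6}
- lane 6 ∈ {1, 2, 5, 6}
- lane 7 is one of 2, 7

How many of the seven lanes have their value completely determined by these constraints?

3

The 7 variables draw from only 7 values {1, 2, 3, 4, 5, 6, 7}, so each is used; only lane 6 can be 1, hence lane 6 = 1.
The 6 still-open variables together cover exactly {2, 3, 4, 5, 6, 7} — 6 values for 6 variables — and 3 appears only in lane 4's list, so lane 4 = 3.
The 5 still-open variables together cover exactly {2, 4, 5, 6, 7} — 5 values for 5 variables — and 6 appears only in lane 5's list, so lane 5 = 6.
lane 2 and lane 7 share exactly the 2 values {2, 7}; by pigeonhole those values go to them, so strike 2, 7 from lane 1.
Determined: lane 4=3, lane 5=6, lane 6=1. The other lanes each still have more than one consistent value. That makes 3.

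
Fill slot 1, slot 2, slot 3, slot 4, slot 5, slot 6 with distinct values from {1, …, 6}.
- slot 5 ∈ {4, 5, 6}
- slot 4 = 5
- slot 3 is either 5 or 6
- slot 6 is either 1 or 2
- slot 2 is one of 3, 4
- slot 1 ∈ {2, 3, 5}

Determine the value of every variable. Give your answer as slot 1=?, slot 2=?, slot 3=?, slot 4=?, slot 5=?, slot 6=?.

slot 1=2, slot 2=3, slot 3=6, slot 4=5, slot 5=4, slot 6=1

slot 4 has just one choice, so slot 4 = 5. Eliminate 5 elsewhere: slot 1, slot 3, slot 5.
slot 3 has just one choice, so slot 3 = 6. So slot 5 can't be 6.
slot 5 has just one choice, so slot 5 = 4. Strike 4 from slot 2.
That leaves slot 2 = 3. Strike 3 from slot 1.
slot 1's domain is down to {2}, so slot 1 = 2. Eliminate 2 elsewhere: slot 6.
slot 6's domain is down to {1}, so slot 6 = 1.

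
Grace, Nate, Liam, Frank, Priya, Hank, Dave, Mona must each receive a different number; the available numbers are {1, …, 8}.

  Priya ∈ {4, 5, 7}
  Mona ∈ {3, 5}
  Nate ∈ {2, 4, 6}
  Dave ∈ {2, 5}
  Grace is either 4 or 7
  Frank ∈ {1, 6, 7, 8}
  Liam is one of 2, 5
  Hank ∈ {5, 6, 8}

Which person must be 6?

The 8 variables together cover exactly {1, 2, 3, 4, 5, 6, 7, 8} — 8 values for 8 variables — and 1 appears only in Frank's list, so Frank = 1.
The 7 still-open variables together cover exactly {2, 3, 4, 5, 6, 7, 8} — 7 values for 7 variables — and 3 appears only in Mona's list, so Mona = 3.
Among the 6 still-open variables, 8 fits only Hank (and all 6 values in {2, 4, 5, 6, 7, 8} must be used), so Hank = 8.
The 5 still-open variables draw from only 5 values {2, 4, 5, 6, 7}, so each is used; only Nate can be 6, hence Nate = 6.

Nate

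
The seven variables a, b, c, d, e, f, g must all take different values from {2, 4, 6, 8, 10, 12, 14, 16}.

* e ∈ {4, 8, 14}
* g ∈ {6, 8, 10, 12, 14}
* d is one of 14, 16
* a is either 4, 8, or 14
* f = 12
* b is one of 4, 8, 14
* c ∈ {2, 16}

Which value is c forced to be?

2

f has just one choice, so f = 12. Strike 12 from g.
The 3 variables a, b, e are confined to {4, 8, 14}, which locks those values in; drop them from d, g.
d has just one choice, so d = 16. So c can't be 16.
So c = 2.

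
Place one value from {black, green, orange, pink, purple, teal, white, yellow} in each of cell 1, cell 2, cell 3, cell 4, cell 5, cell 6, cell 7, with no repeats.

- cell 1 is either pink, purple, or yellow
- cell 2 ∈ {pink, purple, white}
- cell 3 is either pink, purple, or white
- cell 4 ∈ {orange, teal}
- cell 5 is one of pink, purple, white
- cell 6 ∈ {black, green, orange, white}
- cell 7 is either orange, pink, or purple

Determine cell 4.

teal

The 3 variables cell 2, cell 3, cell 5 are confined to {pink, purple, white}, which locks those values in; drop them from cell 1, cell 6, cell 7.
That leaves cell 1 = yellow.
That leaves cell 7 = orange. Eliminate orange elsewhere: cell 4, cell 6.
So cell 4 = teal.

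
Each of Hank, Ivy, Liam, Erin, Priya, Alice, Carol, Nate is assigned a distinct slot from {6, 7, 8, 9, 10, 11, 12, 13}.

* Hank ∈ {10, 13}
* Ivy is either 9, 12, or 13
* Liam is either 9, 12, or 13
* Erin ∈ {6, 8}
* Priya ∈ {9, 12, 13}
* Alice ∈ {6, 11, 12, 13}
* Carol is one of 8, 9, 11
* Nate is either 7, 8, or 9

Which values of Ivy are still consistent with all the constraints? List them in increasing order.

9, 12, 13

The 8 variables together cover exactly {6, 7, 8, 9, 10, 11, 12, 13} — 8 values for 8 variables — and 7 appears only in Nate's list, so Nate = 7.
The 7 still-open variables together cover exactly {6, 8, 9, 10, 11, 12, 13} — 7 values for 7 variables — and 10 appears only in Hank's list, so Hank = 10.
The 3 variables Ivy, Liam, Priya are confined to {9, 12, 13}, which locks those values in; drop them from Alice, Carol.
No further eliminations apply; Ivy can still be any of 9, 12, 13.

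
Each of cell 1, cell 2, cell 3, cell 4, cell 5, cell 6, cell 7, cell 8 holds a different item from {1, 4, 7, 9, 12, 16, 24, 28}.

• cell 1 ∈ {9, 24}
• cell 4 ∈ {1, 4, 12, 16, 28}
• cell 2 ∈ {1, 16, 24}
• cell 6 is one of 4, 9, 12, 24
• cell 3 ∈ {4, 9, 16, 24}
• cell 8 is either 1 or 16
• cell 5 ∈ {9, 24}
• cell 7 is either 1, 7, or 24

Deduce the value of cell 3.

The 8 variables draw from only 8 values {1, 4, 7, 9, 12, 16, 24, 28}, so each is used; only cell 7 can be 7, hence cell 7 = 7.
The 7 still-open variables draw from only 7 values {1, 4, 9, 12, 16, 24, 28}, so each is used; only cell 4 can be 28, hence cell 4 = 28.
The 6 still-open variables together cover exactly {1, 4, 9, 12, 16, 24} — 6 values for 6 variables — and 12 appears only in cell 6's list, so cell 6 = 12.
The 5 still-open variables together cover exactly {1, 4, 9, 16, 24} — 5 values for 5 variables — and 4 appears only in cell 3's list, so cell 3 = 4.

4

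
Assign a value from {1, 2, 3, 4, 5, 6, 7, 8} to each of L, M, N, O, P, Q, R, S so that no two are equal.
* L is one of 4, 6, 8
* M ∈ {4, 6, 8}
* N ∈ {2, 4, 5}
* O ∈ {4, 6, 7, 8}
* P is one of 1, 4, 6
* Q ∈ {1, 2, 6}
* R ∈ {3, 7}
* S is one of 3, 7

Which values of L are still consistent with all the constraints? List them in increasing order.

The 8 variables draw from only 8 values {1, 2, 3, 4, 5, 6, 7, 8}, so each is used; only N can be 5, hence N = 5.
Among the 7 still-open variables, 2 fits only Q (and all 7 values in {1, 2, 3, 4, 6, 7, 8} must be used), so Q = 2.
The 6 still-open variables draw from only 6 values {1, 3, 4, 6, 7, 8}, so each is used; only P can be 1, hence P = 1.
R and S between them cover only {3, 7} — a naked pair. Remove those values from O.
No further eliminations apply; L can still be any of 4, 6, 8.

4, 6, 8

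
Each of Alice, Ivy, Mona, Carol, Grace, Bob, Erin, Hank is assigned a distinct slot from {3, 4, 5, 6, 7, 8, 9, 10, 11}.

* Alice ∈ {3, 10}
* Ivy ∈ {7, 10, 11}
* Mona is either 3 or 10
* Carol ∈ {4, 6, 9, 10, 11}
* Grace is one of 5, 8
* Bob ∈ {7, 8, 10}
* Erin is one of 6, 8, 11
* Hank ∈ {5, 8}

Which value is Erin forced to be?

6

Alice and Mona share exactly the 2 values {3, 10}; by pigeonhole those values go to them, so strike 3, 10 from Ivy, Carol, Bob.
Grace and Hank between them cover only {5, 8} — a naked pair. Remove those values from Bob, Erin.
That leaves Bob = 7. Strike 7 from Ivy.
Ivy has just one choice, so Ivy = 11. Strike 11 from Carol, Erin.
So Erin = 6.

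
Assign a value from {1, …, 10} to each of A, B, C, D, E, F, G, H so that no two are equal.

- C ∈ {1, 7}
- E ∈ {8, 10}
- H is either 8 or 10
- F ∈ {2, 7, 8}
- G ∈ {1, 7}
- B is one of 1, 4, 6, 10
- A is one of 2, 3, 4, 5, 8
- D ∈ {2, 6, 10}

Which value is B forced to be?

The 2 variables C and G are confined to {1, 7}, which locks those values in; drop them from B, F.
The 2 variables E and H are confined to {8, 10}, which locks those values in; drop them from A, B, D, F.
F must be 2 (only option left). So A, D can't be 2.
That leaves D = 6. Strike 6 from B.
So B = 4.

4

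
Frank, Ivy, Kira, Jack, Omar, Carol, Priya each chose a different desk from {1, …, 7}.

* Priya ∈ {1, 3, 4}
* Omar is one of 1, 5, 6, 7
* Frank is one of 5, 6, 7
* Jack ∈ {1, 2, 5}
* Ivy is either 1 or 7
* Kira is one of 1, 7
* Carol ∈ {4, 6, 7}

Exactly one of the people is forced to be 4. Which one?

Carol

Among the 7 variables, 2 fits only Jack (and all 7 values in {1, 2, 3, 4, 5, 6, 7} must be used), so Jack = 2.
The 6 still-open variables together cover exactly {1, 3, 4, 5, 6, 7} — 6 values for 6 variables — and 3 appears only in Priya's list, so Priya = 3.
The 5 still-open variables together cover exactly {1, 4, 5, 6, 7} — 5 values for 5 variables — and 4 appears only in Carol's list, so Carol = 4.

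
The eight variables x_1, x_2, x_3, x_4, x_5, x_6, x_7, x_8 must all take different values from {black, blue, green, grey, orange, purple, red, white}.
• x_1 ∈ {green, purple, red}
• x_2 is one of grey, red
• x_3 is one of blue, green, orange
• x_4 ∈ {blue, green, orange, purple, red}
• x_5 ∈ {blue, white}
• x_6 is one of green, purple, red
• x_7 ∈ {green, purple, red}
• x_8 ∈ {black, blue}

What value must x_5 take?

The 8 variables together cover exactly {black, blue, green, grey, orange, purple, red, white} — 8 values for 8 variables — and black appears only in x_8's list, so x_8 = black.
The 7 still-open variables together cover exactly {blue, green, grey, orange, purple, red, white} — 7 values for 7 variables — and grey appears only in x_2's list, so x_2 = grey.
The 6 still-open variables draw from only 6 values {blue, green, orange, purple, red, white}, so each is used; only x_5 can be white, hence x_5 = white.

white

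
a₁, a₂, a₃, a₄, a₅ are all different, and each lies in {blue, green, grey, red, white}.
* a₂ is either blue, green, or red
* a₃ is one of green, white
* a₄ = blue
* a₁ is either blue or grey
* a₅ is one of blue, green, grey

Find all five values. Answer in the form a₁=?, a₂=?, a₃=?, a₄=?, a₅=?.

a₁=grey, a₂=red, a₃=white, a₄=blue, a₅=green

a₄'s domain is down to {blue}, so a₄ = blue. So a₁, a₂, a₅ can't be blue.
a₁ must be grey (only option left). So a₅ can't be grey.
a₅'s domain is down to {green}, so a₅ = green. Eliminate green elsewhere: a₂, a₃.
a₂'s domain is down to {red}, so a₂ = red.
a₃ has just one choice, so a₃ = white.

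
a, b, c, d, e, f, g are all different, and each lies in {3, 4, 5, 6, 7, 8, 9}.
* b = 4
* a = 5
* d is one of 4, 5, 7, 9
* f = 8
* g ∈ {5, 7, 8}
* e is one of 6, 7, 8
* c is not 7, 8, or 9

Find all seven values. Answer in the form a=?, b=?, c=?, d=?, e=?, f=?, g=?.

a must be 5 (only option left). So c, d, g can't be 5.
That leaves b = 4. Eliminate 4 elsewhere: c, d.
f's domain is down to {8}, so f = 8. Remove 8 from e, g.
g's domain is down to {7}, so g = 7. So d, e can't be 7.
d must be 9 (only option left).
e must be 6 (only option left). Strike 6 from c.
c has just one choice, so c = 3.

a=5, b=4, c=3, d=9, e=6, f=8, g=7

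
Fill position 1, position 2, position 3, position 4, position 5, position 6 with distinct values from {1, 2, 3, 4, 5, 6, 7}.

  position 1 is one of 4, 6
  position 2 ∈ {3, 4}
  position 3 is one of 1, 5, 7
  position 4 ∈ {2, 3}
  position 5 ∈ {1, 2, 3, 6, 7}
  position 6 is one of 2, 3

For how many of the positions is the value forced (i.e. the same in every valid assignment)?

position 4 and position 6 between them cover only {2, 3} — a naked pair. Remove those values from position 2, position 5.
position 2's domain is down to {4}, so position 2 = 4. Strike 4 from position 1.
position 1 has just one choice, so position 1 = 6. Eliminate 6 elsewhere: position 5.
Determined: position 1=6, position 2=4. The other positions each still have more than one consistent value. That makes 2.

2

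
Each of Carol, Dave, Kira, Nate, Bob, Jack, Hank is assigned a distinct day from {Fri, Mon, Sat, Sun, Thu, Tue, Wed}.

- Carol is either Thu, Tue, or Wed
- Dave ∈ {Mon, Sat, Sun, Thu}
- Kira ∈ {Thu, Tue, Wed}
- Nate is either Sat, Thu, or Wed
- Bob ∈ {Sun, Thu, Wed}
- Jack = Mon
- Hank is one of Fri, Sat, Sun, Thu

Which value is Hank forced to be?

Fri

Jack has just one choice, so Jack = Mon. Strike Mon from Dave.
Among the 6 still-open variables, Fri fits only Hank (and all 6 values in {Fri, Sat, Sun, Thu, Tue, Wed} must be used), so Hank = Fri.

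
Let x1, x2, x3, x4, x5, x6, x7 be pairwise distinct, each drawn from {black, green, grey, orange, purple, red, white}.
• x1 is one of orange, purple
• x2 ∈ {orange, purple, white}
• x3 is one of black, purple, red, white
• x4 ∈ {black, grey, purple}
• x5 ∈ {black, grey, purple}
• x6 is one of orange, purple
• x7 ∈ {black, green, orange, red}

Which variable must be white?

x2

The 7 variables draw from only 7 values {black, green, grey, orange, purple, red, white}, so each is used; only x7 can be green, hence x7 = green.
Among the 6 still-open variables, red fits only x3 (and all 6 values in {black, grey, orange, purple, red, white} must be used), so x3 = red.
The 5 still-open variables draw from only 5 values {black, grey, orange, purple, white}, so each is used; only x2 can be white, hence x2 = white.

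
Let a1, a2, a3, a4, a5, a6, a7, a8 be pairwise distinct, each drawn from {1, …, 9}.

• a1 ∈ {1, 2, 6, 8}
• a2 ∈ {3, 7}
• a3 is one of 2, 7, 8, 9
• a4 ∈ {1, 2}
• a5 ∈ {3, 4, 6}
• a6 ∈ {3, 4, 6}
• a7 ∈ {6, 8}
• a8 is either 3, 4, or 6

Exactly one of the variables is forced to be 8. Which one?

a7

The 8 variables draw from only 8 values {1, 2, 3, 4, 6, 7, 8, 9}, so each is used; only a3 can be 9, hence a3 = 9.
Among the 7 still-open variables, 7 fits only a2 (and all 7 values in {1, 2, 3, 4, 6, 7, 8} must be used), so a2 = 7.
a5, a6, a8 share exactly the 3 values {3, 4, 6}; by pigeonhole those values go to them, so strike 3, 4, 6 from a1, a7.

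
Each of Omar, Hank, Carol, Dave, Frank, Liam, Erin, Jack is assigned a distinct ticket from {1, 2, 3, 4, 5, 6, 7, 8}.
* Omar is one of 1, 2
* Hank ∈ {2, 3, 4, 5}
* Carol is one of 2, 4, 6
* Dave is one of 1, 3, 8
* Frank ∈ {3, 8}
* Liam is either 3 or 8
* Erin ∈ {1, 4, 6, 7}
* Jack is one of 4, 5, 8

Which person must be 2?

Among the 8 variables, 7 fits only Erin (and all 8 values in {1, 2, 3, 4, 5, 6, 7, 8} must be used), so Erin = 7.
Among the 7 still-open variables, 6 fits only Carol (and all 7 values in {1, 2, 3, 4, 5, 6, 8} must be used), so Carol = 6.
Frank and Liam between them cover only {3, 8} — a naked pair. Remove those values from Hank, Dave, Jack.
Dave's domain is down to {1}, so Dave = 1. Strike 1 from Omar.
So 2 goes to Omar.

Omar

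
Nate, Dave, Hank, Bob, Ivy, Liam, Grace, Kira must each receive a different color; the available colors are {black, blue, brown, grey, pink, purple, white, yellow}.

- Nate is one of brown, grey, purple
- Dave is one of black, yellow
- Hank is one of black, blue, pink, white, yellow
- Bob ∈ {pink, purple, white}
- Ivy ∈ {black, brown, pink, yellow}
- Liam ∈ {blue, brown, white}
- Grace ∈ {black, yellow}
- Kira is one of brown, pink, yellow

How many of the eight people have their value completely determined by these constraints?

2

The 8 variables draw from only 8 values {black, blue, brown, grey, pink, purple, white, yellow}, so each is used; only Nate can be grey, hence Nate = grey.
Among the 7 still-open variables, purple fits only Bob (and all 7 values in {black, blue, brown, pink, purple, white, yellow} must be used), so Bob = purple.
Dave and Grace share exactly the 2 values {black, yellow}; by pigeonhole those values go to them, so strike black, yellow from Hank, Ivy, Kira.
Ivy and Kira share exactly the 2 values {brown, pink}; by pigeonhole those values go to them, so strike brown, pink from Hank, Liam.
Determined: Nate=grey, Bob=purple. The other people each still have more than one consistent value. That makes 2.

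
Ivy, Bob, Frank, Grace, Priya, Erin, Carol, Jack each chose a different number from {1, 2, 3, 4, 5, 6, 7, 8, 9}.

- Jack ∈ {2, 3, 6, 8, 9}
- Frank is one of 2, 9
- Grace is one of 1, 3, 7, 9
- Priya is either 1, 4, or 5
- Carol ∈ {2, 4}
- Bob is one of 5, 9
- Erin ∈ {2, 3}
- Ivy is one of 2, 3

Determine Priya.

Ivy and Erin share exactly the 2 values {2, 3}; by pigeonhole those values go to them, so strike 2, 3 from Frank, Grace, Carol, Jack.
That leaves Frank = 9. Strike 9 from Bob, Grace, Jack.
Carol has just one choice, so Carol = 4. Eliminate 4 elsewhere: Priya.
That leaves Bob = 5. So Priya can't be 5.
So Priya = 1.

1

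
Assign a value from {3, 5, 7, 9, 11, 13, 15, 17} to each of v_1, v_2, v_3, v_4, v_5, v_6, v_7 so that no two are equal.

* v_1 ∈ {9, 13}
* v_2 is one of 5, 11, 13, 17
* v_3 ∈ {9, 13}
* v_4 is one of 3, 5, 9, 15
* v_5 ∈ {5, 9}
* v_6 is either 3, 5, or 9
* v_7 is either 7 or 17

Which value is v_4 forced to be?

v_1 and v_3 share exactly the 2 values {9, 13}; by pigeonhole those values go to them, so strike 9, 13 from v_2, v_4, v_5, v_6.
That leaves v_5 = 5. Eliminate 5 elsewhere: v_2, v_4, v_6.
v_6 has just one choice, so v_6 = 3. So v_4 can't be 3.
So v_4 = 15.

15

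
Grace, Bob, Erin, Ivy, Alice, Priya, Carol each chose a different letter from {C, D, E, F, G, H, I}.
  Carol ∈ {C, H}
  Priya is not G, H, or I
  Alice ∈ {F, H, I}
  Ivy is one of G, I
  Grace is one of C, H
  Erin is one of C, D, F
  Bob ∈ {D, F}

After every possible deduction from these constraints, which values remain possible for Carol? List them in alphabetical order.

The 7 variables together cover exactly {C, D, E, F, G, H, I} — 7 values for 7 variables — and E appears only in Priya's list, so Priya = E.
The 6 still-open variables draw from only 6 values {C, D, F, G, H, I}, so each is used; only Ivy can be G, hence Ivy = G.
The 5 still-open variables together cover exactly {C, D, F, H, I} — 5 values for 5 variables — and I appears only in Alice's list, so Alice = I.
Grace and Carol share exactly the 2 values {C, H}; by pigeonhole those values go to them, so strike C, H from Erin.
No further eliminations apply; Carol can still be any of C, H.

C, H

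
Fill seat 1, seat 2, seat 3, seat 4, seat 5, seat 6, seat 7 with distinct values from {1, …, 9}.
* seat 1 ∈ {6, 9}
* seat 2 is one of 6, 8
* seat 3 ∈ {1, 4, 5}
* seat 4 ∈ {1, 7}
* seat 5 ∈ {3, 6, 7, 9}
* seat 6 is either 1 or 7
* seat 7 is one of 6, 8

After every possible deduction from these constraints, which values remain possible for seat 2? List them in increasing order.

6, 8

seat 2 and seat 7 share exactly the 2 values {6, 8}; by pigeonhole those values go to them, so strike 6, 8 from seat 1, seat 5.
seat 1 must be 9 (only option left). Eliminate 9 elsewhere: seat 5.
seat 4 and seat 6 between them cover only {1, 7} — a naked pair. Remove those values from seat 3, seat 5.
seat 5 has just one choice, so seat 5 = 3.
No further eliminations apply; seat 2 can still be any of 6, 8.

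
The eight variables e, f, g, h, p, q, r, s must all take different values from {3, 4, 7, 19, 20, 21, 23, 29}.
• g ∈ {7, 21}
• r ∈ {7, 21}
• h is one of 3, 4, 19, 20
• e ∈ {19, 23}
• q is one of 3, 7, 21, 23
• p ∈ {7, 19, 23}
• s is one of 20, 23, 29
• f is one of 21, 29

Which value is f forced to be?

Among the 8 variables, 4 fits only h (and all 8 values in {3, 4, 7, 19, 20, 21, 23, 29} must be used), so h = 4.
The 7 still-open variables draw from only 7 values {3, 7, 19, 20, 21, 23, 29}, so each is used; only q can be 3, hence q = 3.
The 6 still-open variables draw from only 6 values {7, 19, 20, 21, 23, 29}, so each is used; only s can be 20, hence s = 20.
The 5 still-open variables together cover exactly {7, 19, 21, 23, 29} — 5 values for 5 variables — and 29 appears only in f's list, so f = 29.

29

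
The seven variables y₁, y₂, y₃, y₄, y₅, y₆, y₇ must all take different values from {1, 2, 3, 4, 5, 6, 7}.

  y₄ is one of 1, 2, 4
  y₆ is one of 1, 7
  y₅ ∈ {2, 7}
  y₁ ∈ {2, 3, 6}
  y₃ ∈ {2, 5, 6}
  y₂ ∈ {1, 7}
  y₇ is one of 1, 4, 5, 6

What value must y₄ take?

Among the 7 variables, 3 fits only y₁ (and all 7 values in {1, 2, 3, 4, 5, 6, 7} must be used), so y₁ = 3.
y₂ and y₆ between them cover only {1, 7} — a naked pair. Remove those values from y₄, y₅, y₇.
y₅'s domain is down to {2}, so y₅ = 2. So y₃, y₄ can't be 2.
So y₄ = 4.

4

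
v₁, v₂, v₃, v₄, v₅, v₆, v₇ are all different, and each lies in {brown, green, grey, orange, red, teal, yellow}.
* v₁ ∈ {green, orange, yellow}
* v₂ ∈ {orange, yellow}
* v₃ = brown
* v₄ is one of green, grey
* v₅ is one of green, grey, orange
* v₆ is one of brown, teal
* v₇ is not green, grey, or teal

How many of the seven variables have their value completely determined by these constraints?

3

v₃'s domain is down to {brown}, so v₃ = brown. So v₆, v₇ can't be brown.
v₆ has just one choice, so v₆ = teal.
Among the 5 still-open variables, red fits only v₇ (and all 5 values in {green, grey, orange, red, yellow} must be used), so v₇ = red.
Determined: v₃=brown, v₆=teal, v₇=red. The other variables each still have more than one consistent value. That makes 3.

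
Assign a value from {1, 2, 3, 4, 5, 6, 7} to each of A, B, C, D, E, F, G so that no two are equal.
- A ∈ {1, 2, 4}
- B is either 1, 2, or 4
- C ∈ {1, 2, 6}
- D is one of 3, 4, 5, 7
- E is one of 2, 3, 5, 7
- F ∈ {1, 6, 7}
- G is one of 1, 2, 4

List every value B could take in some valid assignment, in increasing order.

1, 2, 4

The 3 variables A, B, G are confined to {1, 2, 4}, which locks those values in; drop them from C, D, E, F.
C has just one choice, so C = 6. Strike 6 from F.
F has just one choice, so F = 7. Eliminate 7 elsewhere: D, E.
No further eliminations apply; B can still be any of 1, 2, 4.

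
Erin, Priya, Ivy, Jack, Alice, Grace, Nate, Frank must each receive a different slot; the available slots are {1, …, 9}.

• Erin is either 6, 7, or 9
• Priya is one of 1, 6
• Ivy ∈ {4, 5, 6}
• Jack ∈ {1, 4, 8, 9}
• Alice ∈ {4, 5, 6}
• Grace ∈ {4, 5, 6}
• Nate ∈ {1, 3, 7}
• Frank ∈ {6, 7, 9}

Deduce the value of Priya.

The 8 variables draw from only 8 values {1, 3, 4, 5, 6, 7, 8, 9}, so each is used; only Nate can be 3, hence Nate = 3.
The 7 still-open variables together cover exactly {1, 4, 5, 6, 7, 8, 9} — 7 values for 7 variables — and 8 appears only in Jack's list, so Jack = 8.
The 6 still-open variables draw from only 6 values {1, 4, 5, 6, 7, 9}, so each is used; only Priya can be 1, hence Priya = 1.

1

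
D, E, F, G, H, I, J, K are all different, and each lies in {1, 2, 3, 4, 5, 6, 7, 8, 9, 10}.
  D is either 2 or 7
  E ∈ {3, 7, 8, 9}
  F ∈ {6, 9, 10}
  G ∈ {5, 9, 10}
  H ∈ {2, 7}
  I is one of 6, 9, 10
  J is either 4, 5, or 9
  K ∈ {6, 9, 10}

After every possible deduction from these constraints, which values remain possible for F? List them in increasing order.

The 2 variables D and H are confined to {2, 7}, which locks those values in; drop them from E.
The 3 variables F, I, K are confined to {6, 9, 10}, which locks those values in; drop them from E, G, J.
That leaves G = 5. Eliminate 5 elsewhere: J.
J's domain is down to {4}, so J = 4.
No further eliminations apply; F can still be any of 6, 9, 10.

6, 9, 10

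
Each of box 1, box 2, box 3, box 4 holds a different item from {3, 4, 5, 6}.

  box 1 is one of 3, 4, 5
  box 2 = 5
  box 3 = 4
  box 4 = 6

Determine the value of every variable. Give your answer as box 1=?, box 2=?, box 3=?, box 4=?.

box 2 must be 5 (only option left). Strike 5 from box 1.
box 3 has just one choice, so box 3 = 4. Eliminate 4 elsewhere: box 1.
box 4 must be 6 (only option left).
box 1's domain is down to {3}, so box 1 = 3.

box 1=3, box 2=5, box 3=4, box 4=6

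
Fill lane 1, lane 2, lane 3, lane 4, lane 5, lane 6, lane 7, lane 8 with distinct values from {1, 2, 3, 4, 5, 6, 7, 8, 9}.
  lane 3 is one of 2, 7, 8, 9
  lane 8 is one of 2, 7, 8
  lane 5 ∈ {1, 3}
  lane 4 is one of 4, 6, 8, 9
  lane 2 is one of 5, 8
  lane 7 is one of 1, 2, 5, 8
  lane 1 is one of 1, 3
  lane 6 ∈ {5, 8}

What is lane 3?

The 2 variables lane 1 and lane 5 are confined to {1, 3}, which locks those values in; drop them from lane 7.
lane 2 and lane 6 share exactly the 2 values {5, 8}; by pigeonhole those values go to them, so strike 5, 8 from lane 3, lane 4, lane 7, lane 8.
lane 7 must be 2 (only option left). Eliminate 2 elsewhere: lane 3, lane 8.
lane 8 must be 7 (only option left). Strike 7 from lane 3.
So lane 3 = 9.

9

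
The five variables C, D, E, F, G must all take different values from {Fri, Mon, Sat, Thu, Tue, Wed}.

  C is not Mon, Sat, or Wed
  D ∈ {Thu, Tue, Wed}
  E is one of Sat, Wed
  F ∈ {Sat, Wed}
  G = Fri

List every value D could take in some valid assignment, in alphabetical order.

Thu, Tue

G must be Fri (only option left). Eliminate Fri elsewhere: C.
E and F between them cover only {Sat, Wed} — a naked pair. Remove those values from D.
No further eliminations apply; D can still be any of Thu, Tue.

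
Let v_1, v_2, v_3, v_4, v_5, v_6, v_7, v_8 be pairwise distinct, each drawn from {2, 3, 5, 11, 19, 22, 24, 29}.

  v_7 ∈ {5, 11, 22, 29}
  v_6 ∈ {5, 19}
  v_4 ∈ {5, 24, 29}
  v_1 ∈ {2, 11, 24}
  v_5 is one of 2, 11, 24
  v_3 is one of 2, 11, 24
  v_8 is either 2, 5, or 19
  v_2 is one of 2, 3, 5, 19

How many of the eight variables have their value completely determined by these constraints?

3

Among the 8 variables, 3 fits only v_2 (and all 8 values in {2, 3, 5, 11, 19, 22, 24, 29} must be used), so v_2 = 3.
Among the 7 still-open variables, 22 fits only v_7 (and all 7 values in {2, 5, 11, 19, 22, 24, 29} must be used), so v_7 = 22.
The 6 still-open variables draw from only 6 values {2, 5, 11, 19, 24, 29}, so each is used; only v_4 can be 29, hence v_4 = 29.
v_1, v_3, v_5 between them cover only {2, 11, 24} — a naked triple. Remove those values from v_8.
Determined: v_2=3, v_4=29, v_7=22. The other variables each still have more than one consistent value. That makes 3.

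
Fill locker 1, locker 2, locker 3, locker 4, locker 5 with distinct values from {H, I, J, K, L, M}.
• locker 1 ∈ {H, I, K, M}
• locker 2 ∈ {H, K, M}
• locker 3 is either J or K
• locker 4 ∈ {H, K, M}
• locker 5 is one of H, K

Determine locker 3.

The 5 variables together cover exactly {H, I, J, K, M} — 5 values for 5 variables — and I appears only in locker 1's list, so locker 1 = I.
Among the 4 still-open variables, J fits only locker 3 (and all 4 values in {H, J, K, M} must be used), so locker 3 = J.

J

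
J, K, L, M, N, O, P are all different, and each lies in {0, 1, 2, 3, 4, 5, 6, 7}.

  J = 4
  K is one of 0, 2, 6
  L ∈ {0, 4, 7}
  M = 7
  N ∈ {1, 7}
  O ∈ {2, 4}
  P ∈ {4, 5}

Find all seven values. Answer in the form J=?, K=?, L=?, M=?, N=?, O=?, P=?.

J=4, K=6, L=0, M=7, N=1, O=2, P=5

J must be 4 (only option left). So L, O, P can't be 4.
M's domain is down to {7}, so M = 7. Eliminate 7 elsewhere: L, N.
N's domain is down to {1}, so N = 1.
That leaves O = 2. Eliminate 2 elsewhere: K.
P has just one choice, so P = 5.
That leaves L = 0. Strike 0 from K.
K must be 6 (only option left).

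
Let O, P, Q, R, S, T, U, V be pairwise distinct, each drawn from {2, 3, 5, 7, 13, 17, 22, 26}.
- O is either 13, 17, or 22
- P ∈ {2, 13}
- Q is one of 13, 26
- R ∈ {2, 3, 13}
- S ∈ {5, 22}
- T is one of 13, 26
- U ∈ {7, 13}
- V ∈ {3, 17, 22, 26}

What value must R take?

Among the 8 variables, 5 fits only S (and all 8 values in {2, 3, 5, 7, 13, 17, 22, 26} must be used), so S = 5.
The 7 still-open variables together cover exactly {2, 3, 7, 13, 17, 22, 26} — 7 values for 7 variables — and 7 appears only in U's list, so U = 7.
Q and T share exactly the 2 values {13, 26}; by pigeonhole those values go to them, so strike 13, 26 from O, P, R, V.
P must be 2 (only option left). Remove 2 from R.
So R = 3.

3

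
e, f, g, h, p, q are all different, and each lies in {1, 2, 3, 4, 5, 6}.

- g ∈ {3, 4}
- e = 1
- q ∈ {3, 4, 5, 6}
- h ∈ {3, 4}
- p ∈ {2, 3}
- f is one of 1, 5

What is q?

e's domain is down to {1}, so e = 1. Remove 1 from f.
f must be 5 (only option left). Remove 5 from q.
Among the 4 still-open variables, 2 fits only p (and all 4 values in {2, 3, 4, 6} must be used), so p = 2.
The 3 still-open variables together cover exactly {3, 4, 6} — 3 values for 3 variables — and 6 appears only in q's list, so q = 6.

6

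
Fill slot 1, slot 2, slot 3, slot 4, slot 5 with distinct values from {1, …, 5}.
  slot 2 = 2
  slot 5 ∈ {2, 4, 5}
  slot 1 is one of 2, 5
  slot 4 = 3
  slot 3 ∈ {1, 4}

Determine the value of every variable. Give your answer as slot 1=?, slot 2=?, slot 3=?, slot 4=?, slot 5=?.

slot 1=5, slot 2=2, slot 3=1, slot 4=3, slot 5=4

slot 2 has just one choice, so slot 2 = 2. Eliminate 2 elsewhere: slot 1, slot 5.
slot 4 must be 3 (only option left).
slot 1's domain is down to {5}, so slot 1 = 5. Remove 5 from slot 5.
That leaves slot 5 = 4. Remove 4 from slot 3.
slot 3 has just one choice, so slot 3 = 1.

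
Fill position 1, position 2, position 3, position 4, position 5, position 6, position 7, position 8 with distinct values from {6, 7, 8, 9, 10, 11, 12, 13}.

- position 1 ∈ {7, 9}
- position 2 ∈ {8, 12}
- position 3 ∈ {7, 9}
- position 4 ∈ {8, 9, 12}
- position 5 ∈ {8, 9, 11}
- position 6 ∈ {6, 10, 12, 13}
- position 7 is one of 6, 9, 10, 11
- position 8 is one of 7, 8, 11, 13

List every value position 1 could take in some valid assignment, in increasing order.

position 1 and position 3 share exactly the 2 values {7, 9}; by pigeonhole those values go to them, so strike 7, 9 from position 4, position 5, position 7, position 8.
The 2 variables position 2 and position 4 are confined to {8, 12}, which locks those values in; drop them from position 5, position 6, position 8.
That leaves position 5 = 11. Remove 11 from position 7, position 8.
position 8 must be 13 (only option left). Eliminate 13 elsewhere: position 6.
No further eliminations apply; position 1 can still be any of 7, 9.

7, 9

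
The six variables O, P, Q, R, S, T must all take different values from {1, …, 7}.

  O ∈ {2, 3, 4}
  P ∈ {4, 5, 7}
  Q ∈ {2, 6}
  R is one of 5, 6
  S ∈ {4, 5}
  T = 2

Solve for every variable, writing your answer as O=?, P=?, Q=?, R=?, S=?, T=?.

T has just one choice, so T = 2. Eliminate 2 elsewhere: O, Q.
Q must be 6 (only option left). Strike 6 from R.
R has just one choice, so R = 5. Eliminate 5 elsewhere: P, S.
S has just one choice, so S = 4. So O, P can't be 4.
O has just one choice, so O = 3.
P must be 7 (only option left).

O=3, P=7, Q=6, R=5, S=4, T=2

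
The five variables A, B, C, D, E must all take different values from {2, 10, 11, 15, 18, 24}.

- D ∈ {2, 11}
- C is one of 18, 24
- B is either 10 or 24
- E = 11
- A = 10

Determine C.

18

A has just one choice, so A = 10. Strike 10 from B.
B must be 24 (only option left). Eliminate 24 elsewhere: C.
So C = 18.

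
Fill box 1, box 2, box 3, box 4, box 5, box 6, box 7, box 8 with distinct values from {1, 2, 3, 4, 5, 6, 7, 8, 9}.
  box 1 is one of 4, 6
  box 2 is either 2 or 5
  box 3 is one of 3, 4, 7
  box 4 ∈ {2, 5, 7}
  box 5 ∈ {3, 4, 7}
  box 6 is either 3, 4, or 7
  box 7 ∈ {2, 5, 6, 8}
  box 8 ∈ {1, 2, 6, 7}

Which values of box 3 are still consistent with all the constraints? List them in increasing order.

3, 4, 7

The 8 variables draw from only 8 values {1, 2, 3, 4, 5, 6, 7, 8}, so each is used; only box 8 can be 1, hence box 8 = 1.
The 7 still-open variables together cover exactly {2, 3, 4, 5, 6, 7, 8} — 7 values for 7 variables — and 8 appears only in box 7's list, so box 7 = 8.
Among the 6 still-open variables, 6 fits only box 1 (and all 6 values in {2, 3, 4, 5, 6, 7} must be used), so box 1 = 6.
box 3, box 5, box 6 between them cover only {3, 4, 7} — a naked triple. Remove those values from box 4.
No further eliminations apply; box 3 can still be any of 3, 4, 7.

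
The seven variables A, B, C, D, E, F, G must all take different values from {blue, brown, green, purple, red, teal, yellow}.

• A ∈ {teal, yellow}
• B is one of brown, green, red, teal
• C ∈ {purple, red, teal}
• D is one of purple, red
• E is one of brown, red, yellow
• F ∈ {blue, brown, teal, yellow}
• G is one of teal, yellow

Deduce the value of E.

The 7 variables together cover exactly {blue, brown, green, purple, red, teal, yellow} — 7 values for 7 variables — and blue appears only in F's list, so F = blue.
The 6 still-open variables together cover exactly {brown, green, purple, red, teal, yellow} — 6 values for 6 variables — and green appears only in B's list, so B = green.
The 5 still-open variables draw from only 5 values {brown, purple, red, teal, yellow}, so each is used; only E can be brown, hence E = brown.

brown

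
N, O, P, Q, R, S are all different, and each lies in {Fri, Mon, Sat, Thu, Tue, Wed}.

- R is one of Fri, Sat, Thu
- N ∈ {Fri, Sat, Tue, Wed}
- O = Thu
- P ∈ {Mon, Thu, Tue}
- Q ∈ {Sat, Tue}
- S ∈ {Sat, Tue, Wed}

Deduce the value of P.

Mon

O must be Thu (only option left). So P, R can't be Thu.
The 5 still-open variables draw from only 5 values {Fri, Mon, Sat, Tue, Wed}, so each is used; only P can be Mon, hence P = Mon.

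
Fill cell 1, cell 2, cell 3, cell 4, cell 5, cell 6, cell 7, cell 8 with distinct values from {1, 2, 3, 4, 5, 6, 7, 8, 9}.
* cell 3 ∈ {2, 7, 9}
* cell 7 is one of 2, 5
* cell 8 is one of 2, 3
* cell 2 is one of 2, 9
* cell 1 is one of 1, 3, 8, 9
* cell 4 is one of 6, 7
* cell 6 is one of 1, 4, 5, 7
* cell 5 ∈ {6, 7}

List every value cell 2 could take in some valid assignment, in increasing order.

cell 4 and cell 5 share exactly the 2 values {6, 7}; by pigeonhole those values go to them, so strike 6, 7 from cell 3, cell 6.
cell 2 and cell 3 share exactly the 2 values {2, 9}; by pigeonhole those values go to them, so strike 2, 9 from cell 1, cell 7, cell 8.
cell 7 must be 5 (only option left). Remove 5 from cell 6.
cell 8 has just one choice, so cell 8 = 3. Eliminate 3 elsewhere: cell 1.
No further eliminations apply; cell 2 can still be any of 2, 9.

2, 9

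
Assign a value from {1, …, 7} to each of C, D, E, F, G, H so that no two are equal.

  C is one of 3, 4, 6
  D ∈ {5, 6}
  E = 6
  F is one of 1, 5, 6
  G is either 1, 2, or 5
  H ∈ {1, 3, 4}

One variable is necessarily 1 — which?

F

E's domain is down to {6}, so E = 6. Eliminate 6 elsewhere: C, D, F.
D's domain is down to {5}, so D = 5. So F, G can't be 5.
So 1 goes to F.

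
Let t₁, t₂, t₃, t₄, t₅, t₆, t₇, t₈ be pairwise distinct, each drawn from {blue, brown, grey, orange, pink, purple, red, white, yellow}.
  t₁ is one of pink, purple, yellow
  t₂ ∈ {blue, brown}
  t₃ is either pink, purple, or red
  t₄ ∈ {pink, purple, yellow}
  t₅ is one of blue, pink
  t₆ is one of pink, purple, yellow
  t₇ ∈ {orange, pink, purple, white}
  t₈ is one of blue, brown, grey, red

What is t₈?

t₁, t₄, t₆ between them cover only {pink, purple, yellow} — a naked triple. Remove those values from t₃, t₅, t₇.
That leaves t₃ = red. Remove red from t₈.
t₅ has just one choice, so t₅ = blue. So t₂, t₈ can't be blue.
That leaves t₂ = brown. Strike brown from t₈.
So t₈ = grey.

grey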